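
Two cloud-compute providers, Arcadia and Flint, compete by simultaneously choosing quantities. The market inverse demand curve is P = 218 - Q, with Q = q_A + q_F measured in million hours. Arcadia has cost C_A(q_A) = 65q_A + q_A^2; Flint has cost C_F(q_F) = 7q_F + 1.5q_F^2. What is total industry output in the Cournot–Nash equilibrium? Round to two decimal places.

65.53

Arcadia's profit: π_A = (218 - Q)q_A - (65q_A + q_A²). Setting ∂π_A/∂q_A = 0: 153 - 4q_A - (q_F) = 0.
Flint's profit: π_F = (218 - Q)q_F - (7q_F + (3/2)q_F²). Setting ∂π_F/∂q_F = 0: 211 - 5q_F - (q_A) = 0.
Best responses: q_A = (153 - q_F)/4, q_F = (211 - q_A)/5.
Substituting one into the other gives q_A = 554/19 and q_F = 691/19.
Total output Q = 554/19 + 691/19 = 1245/19.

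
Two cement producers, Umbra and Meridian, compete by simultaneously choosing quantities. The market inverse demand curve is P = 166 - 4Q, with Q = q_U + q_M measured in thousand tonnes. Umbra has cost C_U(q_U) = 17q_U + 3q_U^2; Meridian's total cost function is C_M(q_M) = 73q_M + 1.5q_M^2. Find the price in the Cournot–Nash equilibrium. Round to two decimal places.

108.81

Umbra's profit: π_U = (166 - 4Q)q_U - (17q_U + 3q_U²). Setting ∂π_U/∂q_U = 0: 149 - 14q_U - 4(q_M) = 0.
Meridian's first-order condition: 93 - 11q_M - 4(q_U) = 0.
Best responses: q_U = (149 - 4q_M)/14, q_M = (93 - 4q_U)/11.
Solving the pair: q_U = 1267/138, q_M = 353/69.
Total output Q = 1973/138, so price P = 166 - 4·(1973/138) = 108.8116.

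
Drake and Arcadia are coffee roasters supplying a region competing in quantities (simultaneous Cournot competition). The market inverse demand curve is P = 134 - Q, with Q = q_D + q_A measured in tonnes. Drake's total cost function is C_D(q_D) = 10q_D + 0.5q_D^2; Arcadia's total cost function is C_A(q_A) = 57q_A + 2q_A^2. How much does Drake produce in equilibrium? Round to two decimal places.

39.24

Drake's profit: π_D = (134 - Q)q_D - (10q_D + (1/2)q_D²). Setting ∂π_D/∂q_D = 0: 124 - 3q_D - (q_A) = 0.
Arcadia's first-order condition: 77 - 6q_A - (q_D) = 0.
So q_D = (124 - q_A)/3 and q_A = (77 - q_D)/6.
Substituting one into the other gives q_D = 667/17 and q_A = 107/17.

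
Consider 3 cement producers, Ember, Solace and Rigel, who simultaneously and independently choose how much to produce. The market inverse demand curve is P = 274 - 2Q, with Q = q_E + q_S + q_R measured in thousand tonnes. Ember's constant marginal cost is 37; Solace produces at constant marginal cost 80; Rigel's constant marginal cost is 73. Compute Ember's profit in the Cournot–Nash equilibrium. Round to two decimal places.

Ember's profit: π_E = (274 - 2Q)q_E - (37q_E). Setting ∂π_E/∂q_E = 0: 237 - 4q_E - 2(q_S + q_R) = 0.
Solace's profit: π_S = (274 - 2Q)q_S - (80q_S). Setting ∂π_S/∂q_S = 0: 194 - 4q_S - 2(q_E + q_R) = 0.
Rigel's profit: π_R = (274 - 2Q)q_R - (73q_R). Setting ∂π_R/∂q_R = 0: 201 - 4q_R - 2(q_E + q_S) = 0.
Adding the 3 first-order conditions: 632 − 8Q = 0, so Q = 79.
Back-substituting: q_E = (237 − 158)/2 = 79/2, q_S = (194 − 158)/2 = 18, q_R = (201 − 158)/2 = 43/2.
Price P = 274 - 2·79 = 116.
Ember's profit: (116 - 37)·(79/2) = 3120.5000.

3120.50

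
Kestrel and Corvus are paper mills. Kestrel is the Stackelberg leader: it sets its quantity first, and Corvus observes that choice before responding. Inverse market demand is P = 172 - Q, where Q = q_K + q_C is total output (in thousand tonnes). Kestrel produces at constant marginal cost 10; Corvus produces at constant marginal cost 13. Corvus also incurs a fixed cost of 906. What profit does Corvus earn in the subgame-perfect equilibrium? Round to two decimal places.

557.06

Solve by backward induction. Given q_K, the follower Corvus maximises π_C = (172 - q_K - q_C)q_C - 13q_C.
∂π_C/∂q_C = 159 - q_K - 2q_C = 0 gives the reaction function q_C = (159 - q_K)/2.
The leader anticipates this reaction. Substituting into P = 172 - Q gives P = 185/2 - (1/2)q_K, so π_K = (185/2 - (1/2)q_K)q_K - 10q_K.
Maximising: ∂π_K/∂q_K = 165/2 - q_K = 0, giving q_K = 165/2.
Then q_C = (159 - 165/2)/2 = 153/4.
Price P = 172 - 483/4 = 205/4.
Corvus's profit: (205/4 - 13)·(153/4) - 906 = 557.0625.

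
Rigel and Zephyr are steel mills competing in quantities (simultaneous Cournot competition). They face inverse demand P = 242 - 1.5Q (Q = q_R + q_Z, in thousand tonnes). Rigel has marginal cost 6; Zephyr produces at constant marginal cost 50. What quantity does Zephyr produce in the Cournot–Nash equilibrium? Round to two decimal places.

Rigel's profit: π_R = (242 - 1.5Q)q_R - (6q_R). Setting ∂π_R/∂q_R = 0: 236 - 3q_R - (3/2)(q_Z) = 0.
Zephyr's first-order condition: 192 - 3q_Z - (3/2)(q_R) = 0.
Rearranging gives the reaction functions q_R = (236 - (3/2)q_Z)/3 and q_Z = (192 - (3/2)q_R)/3.
Solving the pair: q_R = 560/9, q_Z = 296/9.

32.89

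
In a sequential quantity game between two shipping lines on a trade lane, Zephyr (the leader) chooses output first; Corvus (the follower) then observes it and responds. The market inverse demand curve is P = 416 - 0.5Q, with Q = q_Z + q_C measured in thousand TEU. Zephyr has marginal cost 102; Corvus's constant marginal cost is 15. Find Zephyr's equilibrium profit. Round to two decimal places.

12882.25

Solve by backward induction. Given q_Z, the follower Corvus maximises π_C = (416 - (1/2)q_Z - (1/2)q_C)q_C - 15q_C.
Setting the follower's marginal profit to zero, 401 - (1/2)q_Z - q_C = 0, i.e. q_C = (401 - (1/2)q_Z).
Zephyr substitutes q_C(q_Z) into its own profit: π_Z = q_Z(416 - (1/2)q_Z - (401 - (1/2)q_Z)/2) - 102q_Z = (431/2 - (1/4)q_Z)q_Z - 102q_Z.
Maximising: ∂π_Z/∂q_Z = 227/2 - (1/2)q_Z = 0, giving q_Z = 227.
Then q_C = (401 - (1/2)·227) = 575/2.
Price P = 416 - (1/2)·(1029/2) = 635/4.
Zephyr's profit: (635/4 - 102)·227 = 12882.2500.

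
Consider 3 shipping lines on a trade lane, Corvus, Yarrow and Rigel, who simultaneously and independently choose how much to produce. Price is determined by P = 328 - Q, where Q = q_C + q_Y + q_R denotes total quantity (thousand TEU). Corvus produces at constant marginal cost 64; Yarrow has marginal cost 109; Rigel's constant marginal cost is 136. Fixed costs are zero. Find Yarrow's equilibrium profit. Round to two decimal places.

Corvus's profit: π_C = (328 - Q)q_C - (64q_C). Setting ∂π_C/∂q_C = 0: 264 - 2q_C - (q_Y + q_R) = 0.
Yarrow's first-order condition: 219 - 2q_Y - (q_C + q_R) = 0.
Rigel's first-order condition: 192 - 2q_R - (q_C + q_Y) = 0.
Adding the 3 first-order conditions: 675 − 4Q = 0, so Q = 675/4.
Back-substituting: q_C = (264 − 675/4) = 381/4, q_Y = (219 − 675/4) = 201/4, q_R = (192 − 675/4) = 93/4.
Price P = 328 - 675/4 = 637/4.
Yarrow's profit: (637/4 - 109)·(201/4) = 2525.0625.

2525.06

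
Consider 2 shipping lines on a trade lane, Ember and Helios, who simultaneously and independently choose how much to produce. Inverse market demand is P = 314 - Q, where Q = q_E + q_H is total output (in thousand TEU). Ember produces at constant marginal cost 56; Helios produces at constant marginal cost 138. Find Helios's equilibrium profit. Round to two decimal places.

Ember's profit: π_E = (314 - Q)q_E - (56q_E). Setting ∂π_E/∂q_E = 0: 258 - 2q_E - (q_H) = 0.
Helios's profit: π_H = (314 - Q)q_H - (138q_H). Setting ∂π_H/∂q_H = 0: 176 - 2q_H - (q_E) = 0.
Best responses: q_E = (258 - q_H)/2, q_H = (176 - q_E)/2.
Solving the pair: q_E = 340/3, q_H = 94/3.
Price P = 314 - 434/3 = 508/3.
Helios's profit: (508/3 - 138)·(94/3) = 981.7778.

981.78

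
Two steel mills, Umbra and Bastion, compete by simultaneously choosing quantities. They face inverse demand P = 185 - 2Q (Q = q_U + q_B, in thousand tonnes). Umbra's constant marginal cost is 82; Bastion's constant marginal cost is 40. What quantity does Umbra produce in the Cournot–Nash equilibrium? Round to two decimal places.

10.17

Umbra's profit: π_U = (185 - 2Q)q_U - (82q_U). Setting ∂π_U/∂q_U = 0: 103 - 4q_U - 2(q_B) = 0.
Bastion's first-order condition: 145 - 4q_B - 2(q_U) = 0.
Rearranging gives the reaction functions q_U = (103 - 2q_B)/4 and q_B = (145 - 2q_U)/4.
Substituting one into the other gives q_U = 61/6 and q_B = 187/6.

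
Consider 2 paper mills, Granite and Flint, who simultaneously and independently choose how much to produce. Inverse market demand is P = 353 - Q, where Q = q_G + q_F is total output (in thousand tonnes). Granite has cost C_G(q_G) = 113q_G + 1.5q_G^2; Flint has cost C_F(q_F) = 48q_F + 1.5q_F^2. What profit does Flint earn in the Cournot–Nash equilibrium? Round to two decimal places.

Granite's profit: π_G = (353 - Q)q_G - (113q_G + (3/2)q_G²). Setting ∂π_G/∂q_G = 0: 240 - 5q_G - (q_F) = 0.
Flint's first-order condition: 305 - 5q_F - (q_G) = 0.
Rearranging gives the reaction functions q_G = (240 - q_F)/5 and q_F = (305 - q_G)/5.
Substituting one into the other gives q_G = 895/24 and q_F = 1285/24.
Price P = 353 - 545/6 = 1573/6.
Flint's profit: (1573/6)·(1285/24) - 48·(1285/24) - (3/2)(1285/24)² = 7166.7752.

7166.78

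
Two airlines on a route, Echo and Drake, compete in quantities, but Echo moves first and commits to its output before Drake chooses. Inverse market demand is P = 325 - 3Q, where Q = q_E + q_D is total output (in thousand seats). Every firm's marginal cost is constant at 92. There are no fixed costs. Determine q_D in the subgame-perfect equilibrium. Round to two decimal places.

The follower Drake best-responds to any q_E: π_D = (325 - 3Q)q_D - 92q_D.
Follower FOC: 233 - 3q_E - 6q_D = 0, so q_D(q_E) = (233 - 3q_E)/6.
Echo substitutes q_D(q_E) into its own profit: π_E = q_E(325 - 3q_E - (233 - 3q_E)/2) - 92q_E = (417/2 - (3/2)q_E)q_E - 92q_E.
Leader FOC: 233/2 - 3q_E = 0, so q_E = 233/6.
Then q_D = (233 - 3·(233/6))/6 = 233/12.

19.42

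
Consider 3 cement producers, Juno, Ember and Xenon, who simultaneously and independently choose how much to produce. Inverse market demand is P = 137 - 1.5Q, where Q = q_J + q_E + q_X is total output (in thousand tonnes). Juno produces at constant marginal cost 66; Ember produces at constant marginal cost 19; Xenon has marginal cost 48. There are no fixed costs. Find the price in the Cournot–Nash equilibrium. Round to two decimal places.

67.50

Juno's profit: π_J = (137 - 1.5Q)q_J - (66q_J). Setting ∂π_J/∂q_J = 0: 71 - 3q_J - (3/2)(q_E + q_X) = 0.
Ember's profit: π_E = (137 - 1.5Q)q_E - (19q_E). Setting ∂π_E/∂q_E = 0: 118 - 3q_E - (3/2)(q_J + q_X) = 0.
Xenon's first-order condition: 89 - 3q_X - (3/2)(q_J + q_E) = 0.
Adding the 3 conditions: 278 − 3Q − 3Q = 0, i.e. Q = 139/3.
Back-substituting: q_J = (71 − 139/2)/(3/2) = 1, q_E = (118 − 139/2)/(3/2) = 97/3, q_X = (89 − 139/2)/(3/2) = 13.
Total output Q = 139/3, so price P = 137 - (3/2)·(139/3) = 135/2.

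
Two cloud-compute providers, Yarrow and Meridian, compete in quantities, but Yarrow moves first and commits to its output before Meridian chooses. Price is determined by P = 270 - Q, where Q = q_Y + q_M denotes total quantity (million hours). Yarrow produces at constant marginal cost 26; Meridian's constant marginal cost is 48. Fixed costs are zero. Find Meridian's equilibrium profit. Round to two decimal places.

The follower Meridian best-responds to any q_Y: π_M = (270 - Q)q_M - 48q_M.
∂π_M/∂q_M = 222 - q_Y - 2q_M = 0 gives the reaction function q_M = (222 - q_Y)/2.
The leader anticipates this reaction. Substituting into P = 270 - Q gives P = 159 - (1/2)q_Y, so π_Y = (159 - (1/2)q_Y)q_Y - 26q_Y.
The leader's first-order condition 133 - q_Y = 0 yields q_Y = 133.
Then q_M = (222 - 133)/2 = 89/2.
Price P = 270 - 355/2 = 185/2.
Meridian's profit: (185/2 - 48)·(89/2) = 1980.2500.

1980.25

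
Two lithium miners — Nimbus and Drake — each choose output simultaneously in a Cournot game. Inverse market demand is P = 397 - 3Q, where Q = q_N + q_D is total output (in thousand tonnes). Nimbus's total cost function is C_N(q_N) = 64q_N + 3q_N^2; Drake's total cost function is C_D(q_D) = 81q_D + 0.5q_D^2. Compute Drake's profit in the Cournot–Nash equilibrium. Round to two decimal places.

4853.86

Nimbus's profit: π_N = (397 - 3Q)q_N - (64q_N + 3q_N²). Setting ∂π_N/∂q_N = 0: 333 - 12q_N - 3(q_D) = 0.
Drake's profit: π_D = (397 - 3Q)q_D - (81q_D + (1/2)q_D²). Setting ∂π_D/∂q_D = 0: 316 - 7q_D - 3(q_N) = 0.
Best responses: q_N = (333 - 3q_D)/12, q_D = (316 - 3q_N)/7.
Substituting one into the other gives q_N = 461/25 and q_D = 931/25.
Price P = 397 - 3·(1392/25) = 229.9600.
Drake's profit: 229.9600·(931/25) - 81·(931/25) - (1/2)(931/25)² = 4853.8616.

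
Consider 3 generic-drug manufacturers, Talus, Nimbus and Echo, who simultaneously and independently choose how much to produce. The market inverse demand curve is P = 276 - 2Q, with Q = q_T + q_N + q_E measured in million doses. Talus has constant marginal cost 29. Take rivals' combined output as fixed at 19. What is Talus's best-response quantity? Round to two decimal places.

52.25

With rivals' combined output fixed at 19, Talus's profit is π_T = (276 - 2·19 - 2q_T)q_T - (29q_T) = (238 - 2q_T)q_T - (29q_T).
∂π_T/∂q_T = 209 - 4q_T = 0, so q_T = 209/4.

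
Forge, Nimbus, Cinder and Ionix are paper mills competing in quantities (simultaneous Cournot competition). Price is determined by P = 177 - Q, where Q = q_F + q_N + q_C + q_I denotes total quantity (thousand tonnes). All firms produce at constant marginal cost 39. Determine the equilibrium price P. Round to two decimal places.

66.60

Each firm earns π_i = (177 - Q)q_i - 39q_i.
First-order condition (treating rivals' output as given): 138 - 2q_i - Σ_{j≠i} q_j = 0.
With identical firms every q_j equals q_i, so Σ_{j≠i} q_j = 3q_i and 138 = 5q_i, giving q_i = 138/5.
Total output Q = 552/5, so price P = 177 - 552/5 = 333/5.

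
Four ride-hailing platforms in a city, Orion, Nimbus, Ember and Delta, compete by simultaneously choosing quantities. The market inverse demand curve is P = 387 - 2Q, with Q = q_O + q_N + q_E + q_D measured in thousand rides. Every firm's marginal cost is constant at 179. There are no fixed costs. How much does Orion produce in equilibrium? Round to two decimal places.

A representative firm's profit is π_i = q_i(387 - 2Q) - 179q_i.
Setting ∂π_i/∂q_i = 0 with rivals' quantities fixed: 208 - 4q_i - 2·Σ_{j≠i} q_j = 0.
With identical firms every q_j equals q_i, so Σ_{j≠i} q_j = 3q_i and 208 = 10q_i, giving q_i = 104/5.

20.80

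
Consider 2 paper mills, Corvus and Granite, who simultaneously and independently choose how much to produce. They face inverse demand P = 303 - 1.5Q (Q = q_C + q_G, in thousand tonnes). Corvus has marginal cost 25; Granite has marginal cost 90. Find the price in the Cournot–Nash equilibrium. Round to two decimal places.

Corvus's profit: π_C = (303 - 1.5Q)q_C - (25q_C). Setting ∂π_C/∂q_C = 0: 278 - 3q_C - (3/2)(q_G) = 0.
Granite's profit: π_G = (303 - 1.5Q)q_G - (90q_G). Setting ∂π_G/∂q_G = 0: 213 - 3q_G - (3/2)(q_C) = 0.
So q_C = (278 - (3/2)q_G)/3 and q_G = (213 - (3/2)q_C)/3.
Substituting one into the other gives q_C = 686/9 and q_G = 296/9.
Total output Q = 982/9, so price P = 303 - (3/2)·(982/9) = 418/3.

139.33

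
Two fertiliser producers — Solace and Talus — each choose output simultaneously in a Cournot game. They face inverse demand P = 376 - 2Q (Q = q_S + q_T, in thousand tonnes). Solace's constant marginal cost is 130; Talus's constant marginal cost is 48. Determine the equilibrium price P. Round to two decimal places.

184.67

Solace's profit: π_S = (376 - 2Q)q_S - (130q_S). Setting ∂π_S/∂q_S = 0: 246 - 4q_S - 2(q_T) = 0.
Talus's profit: π_T = (376 - 2Q)q_T - (48q_T). Setting ∂π_T/∂q_T = 0: 328 - 4q_T - 2(q_S) = 0.
So q_S = (246 - 2q_T)/4 and q_T = (328 - 2q_S)/4.
Substituting one into the other gives q_S = 82/3 and q_T = 205/3.
Total output Q = 287/3, so price P = 376 - 2·(287/3) = 554/3.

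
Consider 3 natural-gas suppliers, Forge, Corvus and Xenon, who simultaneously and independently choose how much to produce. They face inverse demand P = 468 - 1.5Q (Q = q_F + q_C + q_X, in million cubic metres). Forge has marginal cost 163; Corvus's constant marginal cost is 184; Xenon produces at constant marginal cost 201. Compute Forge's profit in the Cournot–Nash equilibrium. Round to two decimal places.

Forge's profit: π_F = (468 - 1.5Q)q_F - (163q_F). Setting ∂π_F/∂q_F = 0: 305 - 3q_F - (3/2)(q_C + q_X) = 0.
Corvus's first-order condition: 284 - 3q_C - (3/2)(q_F + q_X) = 0.
Xenon's first-order condition: 267 - 3q_X - (3/2)(q_F + q_C) = 0.
Summing all 3 equations gives 856 − 6Q = 0, hence Q = 428/3.
Back-substituting: q_F = (305 − 214)/(3/2) = 182/3, q_C = (284 − 214)/(3/2) = 140/3, q_X = (267 − 214)/(3/2) = 106/3.
Price P = 468 - (3/2)·(428/3) = 254.
Forge's profit: (254 - 163)·(182/3) = 5520.6667.

5520.67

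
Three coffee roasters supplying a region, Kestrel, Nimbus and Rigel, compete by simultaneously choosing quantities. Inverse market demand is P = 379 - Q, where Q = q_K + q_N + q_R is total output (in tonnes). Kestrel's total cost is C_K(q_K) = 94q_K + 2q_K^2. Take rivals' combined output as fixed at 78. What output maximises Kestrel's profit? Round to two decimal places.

34.50

With rivals' combined output fixed at 78, Kestrel's profit is π_K = (379 - 78 - q_K)q_K - (94q_K + 2q_K²) = (301 - q_K)q_K - (94q_K + 2q_K²).
∂π_K/∂q_K = 207 - 6q_K = 0, so q_K = 69/2.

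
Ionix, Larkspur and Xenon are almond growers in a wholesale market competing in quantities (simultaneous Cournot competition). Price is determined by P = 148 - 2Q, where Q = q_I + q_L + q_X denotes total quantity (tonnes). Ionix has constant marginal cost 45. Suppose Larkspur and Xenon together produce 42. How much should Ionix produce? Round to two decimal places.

With rivals' combined output fixed at 42, Ionix's profit is π_I = (148 - 2·42 - 2q_I)q_I - (45q_I) = (64 - 2q_I)q_I - (45q_I).
∂π_I/∂q_I = 19 - 4q_I = 0, so q_I = 19/4.

4.75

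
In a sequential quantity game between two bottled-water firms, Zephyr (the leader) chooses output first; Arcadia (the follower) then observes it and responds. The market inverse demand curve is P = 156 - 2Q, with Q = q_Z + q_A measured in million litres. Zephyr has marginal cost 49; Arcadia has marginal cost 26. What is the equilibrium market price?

Solve by backward induction. Given q_Z, the follower Arcadia maximises π_A = (156 - 2q_Z - 2q_A)q_A - 26q_A.
Follower FOC: 130 - 2q_Z - 4q_A = 0, so q_A(q_Z) = (130 - 2q_Z)/4.
Zephyr substitutes q_A(q_Z) into its own profit: π_Z = q_Z(156 - 2q_Z - (130 - 2q_Z)/2) - 49q_Z = (91 - q_Z)q_Z - 49q_Z.
The leader's first-order condition 42 - 2q_Z = 0 yields q_Z = 21.
Then q_A = (130 - 2·21)/4 = 22.
Total output Q = 43, so price P = 156 - 2·43 = 70.

70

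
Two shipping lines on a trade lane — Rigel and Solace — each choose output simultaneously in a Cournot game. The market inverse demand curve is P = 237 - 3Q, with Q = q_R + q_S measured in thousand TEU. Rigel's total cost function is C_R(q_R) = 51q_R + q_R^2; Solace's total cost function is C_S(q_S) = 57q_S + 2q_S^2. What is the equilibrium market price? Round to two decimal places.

143.96

Rigel's profit: π_R = (237 - 3Q)q_R - (51q_R + q_R²). Setting ∂π_R/∂q_R = 0: 186 - 8q_R - 3(q_S) = 0.
Solace's first-order condition: 180 - 10q_S - 3(q_R) = 0.
Rearranging gives the reaction functions q_R = (186 - 3q_S)/8 and q_S = (180 - 3q_R)/10.
Substituting one into the other gives q_R = 1320/71 and q_S = 882/71.
Total output Q = 31.0141, so price P = 237 - 3·31.0141 = 143.9577.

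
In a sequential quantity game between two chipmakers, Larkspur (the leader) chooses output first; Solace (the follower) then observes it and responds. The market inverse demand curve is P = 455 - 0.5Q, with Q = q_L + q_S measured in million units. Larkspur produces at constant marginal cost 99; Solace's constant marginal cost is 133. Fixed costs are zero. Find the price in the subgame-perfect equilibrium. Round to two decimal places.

196.50

Solve by backward induction. Given q_L, the follower Solace maximises π_S = (455 - (1/2)q_L - (1/2)q_S)q_S - 133q_S.
Follower FOC: 322 - (1/2)q_L - q_S = 0, so q_S(q_L) = (322 - (1/2)q_L).
Larkspur substitutes q_S(q_L) into its own profit: π_L = q_L(455 - (1/2)q_L - (322 - (1/2)q_L)/2) - 99q_L = (294 - (1/4)q_L)q_L - 99q_L.
Leader FOC: 195 - (1/2)q_L = 0, so q_L = 390.
Then q_S = (322 - (1/2)·390) = 127.
Total output Q = 517, so price P = 455 - (1/2)·517 = 393/2.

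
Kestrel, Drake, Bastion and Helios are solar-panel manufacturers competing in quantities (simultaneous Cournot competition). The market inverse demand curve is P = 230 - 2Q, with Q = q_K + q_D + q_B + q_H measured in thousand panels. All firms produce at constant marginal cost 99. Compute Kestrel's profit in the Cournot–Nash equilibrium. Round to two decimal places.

A representative firm's profit is π_i = q_i(230 - 2Q) - 99q_i.
First-order condition (treating rivals' output as given): 131 - 4q_i - 2·Σ_{j≠i} q_j = 0.
With identical firms every q_j equals q_i, so Σ_{j≠i} q_j = 3q_i and 131 = 10q_i, giving q_i = 131/10.
Price P = 230 - 2·(262/5) = 626/5.
Kestrel's profit: (626/5 - 99)·(131/10) = 343.2200.

343.22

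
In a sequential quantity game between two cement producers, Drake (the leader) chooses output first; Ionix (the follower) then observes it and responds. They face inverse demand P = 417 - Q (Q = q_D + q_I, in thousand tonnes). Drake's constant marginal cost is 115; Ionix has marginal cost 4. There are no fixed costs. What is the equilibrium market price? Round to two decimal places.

162.75

The follower Ionix best-responds to any q_D: π_I = (417 - Q)q_I - 4q_I.
Follower FOC: 413 - q_D - 2q_I = 0, so q_I(q_D) = (413 - q_D)/2.
The leader anticipates this reaction. Substituting into P = 417 - Q gives P = 421/2 - (1/2)q_D, so π_D = (421/2 - (1/2)q_D)q_D - 115q_D.
The leader's first-order condition 191/2 - q_D = 0 yields q_D = 191/2.
Then q_I = (413 - 191/2)/2 = 635/4.
Total output Q = 1017/4, so price P = 417 - 1017/4 = 651/4.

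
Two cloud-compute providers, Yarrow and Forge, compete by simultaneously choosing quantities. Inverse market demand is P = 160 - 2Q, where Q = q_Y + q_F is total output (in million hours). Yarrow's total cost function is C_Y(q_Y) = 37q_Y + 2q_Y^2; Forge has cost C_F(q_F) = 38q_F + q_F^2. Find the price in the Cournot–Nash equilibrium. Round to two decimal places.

Yarrow's profit: π_Y = (160 - 2Q)q_Y - (37q_Y + 2q_Y²). Setting ∂π_Y/∂q_Y = 0: 123 - 8q_Y - 2(q_F) = 0.
Forge's profit: π_F = (160 - 2Q)q_F - (38q_F + q_F²). Setting ∂π_F/∂q_F = 0: 122 - 6q_F - 2(q_Y) = 0.
So q_Y = (123 - 2q_F)/8 and q_F = (122 - 2q_Y)/6.
Solving the pair: q_Y = 247/22, q_F = 365/22.
Total output Q = 306/11, so price P = 160 - 2·(306/11) = 1148/11.

104.36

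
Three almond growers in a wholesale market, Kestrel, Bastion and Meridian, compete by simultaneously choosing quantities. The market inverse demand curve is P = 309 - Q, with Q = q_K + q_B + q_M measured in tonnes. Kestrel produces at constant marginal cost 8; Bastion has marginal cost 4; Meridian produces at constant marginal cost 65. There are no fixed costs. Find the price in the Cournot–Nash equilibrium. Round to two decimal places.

Kestrel's profit: π_K = (309 - Q)q_K - (8q_K). Setting ∂π_K/∂q_K = 0: 301 - 2q_K - (q_B + q_M) = 0.
Bastion's profit: π_B = (309 - Q)q_B - (4q_B). Setting ∂π_B/∂q_B = 0: 305 - 2q_B - (q_K + q_M) = 0.
Meridian's profit: π_M = (309 - Q)q_M - (65q_M). Setting ∂π_M/∂q_M = 0: 244 - 2q_M - (q_K + q_B) = 0.
Summing all 3 equations gives 850 − 4Q = 0, hence Q = 425/2.
Back-substituting: q_K = (301 − 425/2) = 177/2, q_B = (305 − 425/2) = 185/2, q_M = (244 − 425/2) = 63/2.
Total output Q = 425/2, so price P = 309 - 425/2 = 193/2.

96.50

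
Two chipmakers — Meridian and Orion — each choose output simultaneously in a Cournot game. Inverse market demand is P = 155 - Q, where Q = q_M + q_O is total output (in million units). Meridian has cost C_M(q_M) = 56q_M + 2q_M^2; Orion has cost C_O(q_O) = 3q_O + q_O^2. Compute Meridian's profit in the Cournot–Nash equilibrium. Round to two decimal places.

337.63

Meridian's profit: π_M = (155 - Q)q_M - (56q_M + 2q_M²). Setting ∂π_M/∂q_M = 0: 99 - 6q_M - (q_O) = 0.
Orion's first-order condition: 152 - 4q_O - (q_M) = 0.
So q_M = (99 - q_O)/6 and q_O = (152 - q_M)/4.
Substituting one into the other gives q_M = 244/23 and q_O = 813/23.
Price P = 155 - 1057/23 = 109.0435.
Meridian's profit: 109.0435·(244/23) - 56·(244/23) - 2(244/23)² = 337.6333.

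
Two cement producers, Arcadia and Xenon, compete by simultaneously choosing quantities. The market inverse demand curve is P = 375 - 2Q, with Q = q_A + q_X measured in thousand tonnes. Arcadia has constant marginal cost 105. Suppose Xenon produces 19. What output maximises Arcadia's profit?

With the rival's output fixed at 19, Arcadia's profit is π_A = (375 - 2·19 - 2q_A)q_A - (105q_A) = (337 - 2q_A)q_A - (105q_A).
∂π_A/∂q_A = 232 - 4q_A = 0, so q_A = 58.

58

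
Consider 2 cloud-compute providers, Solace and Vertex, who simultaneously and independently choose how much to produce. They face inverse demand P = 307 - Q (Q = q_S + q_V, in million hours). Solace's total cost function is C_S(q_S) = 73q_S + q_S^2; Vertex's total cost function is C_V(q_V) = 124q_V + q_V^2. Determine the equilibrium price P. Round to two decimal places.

Solace's profit: π_S = (307 - Q)q_S - (73q_S + q_S²). Setting ∂π_S/∂q_S = 0: 234 - 4q_S - (q_V) = 0.
Vertex's first-order condition: 183 - 4q_V - (q_S) = 0.
Rearranging gives the reaction functions q_S = (234 - q_V)/4 and q_V = (183 - q_S)/4.
Solving the pair: q_S = 251/5, q_V = 166/5.
Total output Q = 417/5, so price P = 307 - 417/5 = 1118/5.

223.60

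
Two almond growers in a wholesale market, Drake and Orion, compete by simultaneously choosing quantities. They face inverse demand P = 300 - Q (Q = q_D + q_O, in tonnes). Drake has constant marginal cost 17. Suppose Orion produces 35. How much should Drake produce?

124

With the rival's output fixed at 35, Drake's profit is π_D = (300 - 35 - q_D)q_D - (17q_D) = (265 - q_D)q_D - (17q_D).
∂π_D/∂q_D = 248 - 2q_D = 0, so q_D = 124.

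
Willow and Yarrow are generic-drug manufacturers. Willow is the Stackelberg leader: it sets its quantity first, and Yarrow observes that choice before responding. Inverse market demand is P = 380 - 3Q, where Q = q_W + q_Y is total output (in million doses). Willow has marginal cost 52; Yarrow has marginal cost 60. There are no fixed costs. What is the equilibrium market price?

Solve by backward induction. Given q_W, the follower Yarrow maximises π_Y = (380 - 3q_W - 3q_Y)q_Y - 60q_Y.
∂π_Y/∂q_Y = 320 - 3q_W - 6q_Y = 0 gives the reaction function q_Y = (320 - 3q_W)/6.
Willow substitutes q_Y(q_W) into its own profit: π_W = q_W(380 - 3q_W - (320 - 3q_W)/2) - 52q_W = (220 - (3/2)q_W)q_W - 52q_W.
The leader's first-order condition 168 - 3q_W = 0 yields q_W = 56.
Then q_Y = (320 - 3·56)/6 = 76/3.
Total output Q = 244/3, so price P = 380 - 3·(244/3) = 136.

136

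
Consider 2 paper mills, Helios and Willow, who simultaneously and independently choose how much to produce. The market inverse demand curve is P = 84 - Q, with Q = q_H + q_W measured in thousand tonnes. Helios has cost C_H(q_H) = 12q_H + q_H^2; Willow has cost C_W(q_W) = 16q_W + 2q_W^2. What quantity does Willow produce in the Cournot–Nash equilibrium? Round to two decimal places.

Helios's profit: π_H = (84 - Q)q_H - (12q_H + q_H²). Setting ∂π_H/∂q_H = 0: 72 - 4q_H - (q_W) = 0.
Willow's profit: π_W = (84 - Q)q_W - (16q_W + 2q_W²). Setting ∂π_W/∂q_W = 0: 68 - 6q_W - (q_H) = 0.
So q_H = (72 - q_W)/4 and q_W = (68 - q_H)/6.
Solving the pair: q_H = 364/23, q_W = 200/23.

8.70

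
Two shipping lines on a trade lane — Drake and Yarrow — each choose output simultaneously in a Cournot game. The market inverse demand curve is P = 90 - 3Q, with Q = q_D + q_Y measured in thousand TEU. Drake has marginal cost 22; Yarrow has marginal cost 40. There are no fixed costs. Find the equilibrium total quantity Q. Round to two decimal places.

13.11

Drake's profit: π_D = (90 - 3Q)q_D - (22q_D). Setting ∂π_D/∂q_D = 0: 68 - 6q_D - 3(q_Y) = 0.
Yarrow's profit: π_Y = (90 - 3Q)q_Y - (40q_Y). Setting ∂π_Y/∂q_Y = 0: 50 - 6q_Y - 3(q_D) = 0.
So q_D = (68 - 3q_Y)/6 and q_Y = (50 - 3q_D)/6.
Substituting one into the other gives q_D = 86/9 and q_Y = 32/9.
Total output Q = 86/9 + 32/9 = 118/9.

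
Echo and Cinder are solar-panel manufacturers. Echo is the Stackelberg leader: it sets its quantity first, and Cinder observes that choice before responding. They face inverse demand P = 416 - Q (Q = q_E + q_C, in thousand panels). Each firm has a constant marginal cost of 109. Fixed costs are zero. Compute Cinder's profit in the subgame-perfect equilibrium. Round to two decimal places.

The follower Cinder best-responds to any q_E: π_C = (416 - Q)q_C - 109q_C.
Follower FOC: 307 - q_E - 2q_C = 0, so q_C(q_E) = (307 - q_E)/2.
Echo substitutes q_C(q_E) into its own profit: π_E = q_E(416 - q_E - (307 - q_E)/2) - 109q_E = (525/2 - (1/2)q_E)q_E - 109q_E.
Maximising: ∂π_E/∂q_E = 307/2 - q_E = 0, giving q_E = 307/2.
Then q_C = (307 - 307/2)/2 = 307/4.
Price P = 416 - 921/4 = 743/4.
Cinder's profit: (743/4 - 109)·(307/4) = 5890.5625.

5890.56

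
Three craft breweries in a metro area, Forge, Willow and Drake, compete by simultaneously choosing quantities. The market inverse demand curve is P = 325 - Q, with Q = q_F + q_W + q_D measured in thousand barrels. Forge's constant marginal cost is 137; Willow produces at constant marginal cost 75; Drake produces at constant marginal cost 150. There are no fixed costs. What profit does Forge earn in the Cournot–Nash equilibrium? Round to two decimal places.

Forge's profit: π_F = (325 - Q)q_F - (137q_F). Setting ∂π_F/∂q_F = 0: 188 - 2q_F - (q_W + q_D) = 0.
Willow's profit: π_W = (325 - Q)q_W - (75q_W). Setting ∂π_W/∂q_W = 0: 250 - 2q_W - (q_F + q_D) = 0.
Drake's first-order condition: 175 - 2q_D - (q_F + q_W) = 0.
Adding the 3 first-order conditions: 613 − 4Q = 0, so Q = 613/4.
Back-substituting: q_F = (188 − 613/4) = 139/4, q_W = (250 − 613/4) = 387/4, q_D = (175 − 613/4) = 87/4.
Price P = 325 - 613/4 = 687/4.
Forge's profit: (687/4 - 137)·(139/4) = 1207.5625.

1207.56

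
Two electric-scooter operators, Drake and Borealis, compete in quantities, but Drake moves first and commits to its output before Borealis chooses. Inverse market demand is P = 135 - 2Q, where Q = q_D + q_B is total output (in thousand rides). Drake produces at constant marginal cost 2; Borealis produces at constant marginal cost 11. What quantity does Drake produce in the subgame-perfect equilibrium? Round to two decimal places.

35.50

The follower Borealis best-responds to any q_D: π_B = (135 - 2Q)q_B - 11q_B.
Setting the follower's marginal profit to zero, 124 - 2q_D - 4q_B = 0, i.e. q_B = (124 - 2q_D)/4.
The leader anticipates this reaction. Substituting into P = 135 - 2Q gives P = 73 - q_D, so π_D = (73 - q_D)q_D - 2q_D.
Leader FOC: 71 - 2q_D = 0, so q_D = 71/2.
Then q_B = (124 - 2·(71/2))/4 = 53/4.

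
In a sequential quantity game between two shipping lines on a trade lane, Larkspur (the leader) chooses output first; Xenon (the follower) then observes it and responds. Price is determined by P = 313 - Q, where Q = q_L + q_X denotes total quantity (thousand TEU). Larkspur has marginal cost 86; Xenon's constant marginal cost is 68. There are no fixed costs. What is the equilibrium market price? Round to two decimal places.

Solve by backward induction. Given q_L, the follower Xenon maximises π_X = (313 - q_L - q_X)q_X - 68q_X.
Setting the follower's marginal profit to zero, 245 - q_L - 2q_X = 0, i.e. q_X = (245 - q_L)/2.
The leader anticipates this reaction. Substituting into P = 313 - Q gives P = 381/2 - (1/2)q_L, so π_L = (381/2 - (1/2)q_L)q_L - 86q_L.
Leader FOC: 209/2 - q_L = 0, so q_L = 209/2.
Then q_X = (245 - 209/2)/2 = 281/4.
Total output Q = 699/4, so price P = 313 - 699/4 = 553/4.

138.25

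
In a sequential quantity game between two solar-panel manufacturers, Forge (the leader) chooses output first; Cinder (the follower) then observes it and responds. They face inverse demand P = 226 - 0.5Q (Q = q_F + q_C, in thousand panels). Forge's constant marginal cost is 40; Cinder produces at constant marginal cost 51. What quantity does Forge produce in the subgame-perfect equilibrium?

Solve by backward induction. Given q_F, the follower Cinder maximises π_C = (226 - (1/2)q_F - (1/2)q_C)q_C - 51q_C.
Follower FOC: 175 - (1/2)q_F - q_C = 0, so q_C(q_F) = (175 - (1/2)q_F).
The leader anticipates this reaction. Substituting into P = 226 - 0.5Q gives P = 277/2 - (1/4)q_F, so π_F = (277/2 - (1/4)q_F)q_F - 40q_F.
Leader FOC: 197/2 - (1/2)q_F = 0, so q_F = 197.
Then q_C = (175 - (1/2)·197) = 153/2.

197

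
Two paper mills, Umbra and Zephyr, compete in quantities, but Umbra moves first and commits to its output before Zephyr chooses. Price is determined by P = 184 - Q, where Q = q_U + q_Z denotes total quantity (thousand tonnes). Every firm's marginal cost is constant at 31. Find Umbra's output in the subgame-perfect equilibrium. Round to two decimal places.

76.50

The follower Zephyr best-responds to any q_U: π_Z = (184 - Q)q_Z - 31q_Z.
Setting the follower's marginal profit to zero, 153 - q_U - 2q_Z = 0, i.e. q_Z = (153 - q_U)/2.
Umbra substitutes q_Z(q_U) into its own profit: π_U = q_U(184 - q_U - (153 - q_U)/2) - 31q_U = (215/2 - (1/2)q_U)q_U - 31q_U.
Maximising: ∂π_U/∂q_U = 153/2 - q_U = 0, giving q_U = 153/2.
Then q_Z = (153 - 153/2)/2 = 153/4.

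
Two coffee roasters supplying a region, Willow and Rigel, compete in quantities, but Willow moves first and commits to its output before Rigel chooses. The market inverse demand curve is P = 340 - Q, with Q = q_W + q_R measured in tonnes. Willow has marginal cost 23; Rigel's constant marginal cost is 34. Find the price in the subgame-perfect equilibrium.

105

Solve by backward induction. Given q_W, the follower Rigel maximises π_R = (340 - q_W - q_R)q_R - 34q_R.
Setting the follower's marginal profit to zero, 306 - q_W - 2q_R = 0, i.e. q_R = (306 - q_W)/2.
Willow substitutes q_R(q_W) into its own profit: π_W = q_W(340 - q_W - (306 - q_W)/2) - 23q_W = (187 - (1/2)q_W)q_W - 23q_W.
Maximising: ∂π_W/∂q_W = 164 - q_W = 0, giving q_W = 164.
Then q_R = (306 - 164)/2 = 71.
Total output Q = 235, so price P = 340 - 235 = 105.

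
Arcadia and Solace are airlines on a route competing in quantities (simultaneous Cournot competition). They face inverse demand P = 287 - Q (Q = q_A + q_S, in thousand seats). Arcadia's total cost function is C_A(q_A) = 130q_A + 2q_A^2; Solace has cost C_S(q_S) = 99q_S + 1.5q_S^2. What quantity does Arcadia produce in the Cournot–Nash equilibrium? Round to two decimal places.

20.59

Arcadia's profit: π_A = (287 - Q)q_A - (130q_A + 2q_A²). Setting ∂π_A/∂q_A = 0: 157 - 6q_A - (q_S) = 0.
Solace's profit: π_S = (287 - Q)q_S - (99q_S + (3/2)q_S²). Setting ∂π_S/∂q_S = 0: 188 - 5q_S - (q_A) = 0.
So q_A = (157 - q_S)/6 and q_S = (188 - q_A)/5.
Solving the pair: q_A = 597/29, q_S = 971/29.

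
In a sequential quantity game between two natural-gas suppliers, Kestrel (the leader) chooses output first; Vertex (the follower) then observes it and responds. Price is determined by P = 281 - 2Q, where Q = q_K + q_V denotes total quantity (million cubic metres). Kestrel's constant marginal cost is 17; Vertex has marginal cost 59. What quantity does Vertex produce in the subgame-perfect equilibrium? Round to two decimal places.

The follower Vertex best-responds to any q_K: π_V = (281 - 2Q)q_V - 59q_V.
Follower FOC: 222 - 2q_K - 4q_V = 0, so q_V(q_K) = (222 - 2q_K)/4.
The leader anticipates this reaction. Substituting into P = 281 - 2Q gives P = 170 - q_K, so π_K = (170 - q_K)q_K - 17q_K.
Leader FOC: 153 - 2q_K = 0, so q_K = 153/2.
Then q_V = (222 - 2·(153/2))/4 = 69/4.

17.25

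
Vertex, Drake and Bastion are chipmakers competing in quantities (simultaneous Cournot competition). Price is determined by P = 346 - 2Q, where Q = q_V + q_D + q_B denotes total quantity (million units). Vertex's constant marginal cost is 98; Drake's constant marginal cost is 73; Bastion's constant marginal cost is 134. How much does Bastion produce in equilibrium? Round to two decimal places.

14.38

Vertex's profit: π_V = (346 - 2Q)q_V - (98q_V). Setting ∂π_V/∂q_V = 0: 248 - 4q_V - 2(q_D + q_B) = 0.
Drake's profit: π_D = (346 - 2Q)q_D - (73q_D). Setting ∂π_D/∂q_D = 0: 273 - 4q_D - 2(q_V + q_B) = 0.
Bastion's profit: π_B = (346 - 2Q)q_B - (134q_B). Setting ∂π_B/∂q_B = 0: 212 - 4q_B - 2(q_V + q_D) = 0.
Adding the 3 first-order conditions: 733 − 8Q = 0, so Q = 733/8.
Back-substituting: q_V = (248 − 733/4)/2 = 259/8, q_D = (273 − 733/4)/2 = 359/8, q_B = (212 − 733/4)/2 = 115/8.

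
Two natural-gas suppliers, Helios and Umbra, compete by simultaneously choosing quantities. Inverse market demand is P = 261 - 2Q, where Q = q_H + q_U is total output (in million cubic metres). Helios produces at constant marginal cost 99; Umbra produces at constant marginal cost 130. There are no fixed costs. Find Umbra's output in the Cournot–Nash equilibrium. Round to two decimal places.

Helios's profit: π_H = (261 - 2Q)q_H - (99q_H). Setting ∂π_H/∂q_H = 0: 162 - 4q_H - 2(q_U) = 0.
Umbra's first-order condition: 131 - 4q_U - 2(q_H) = 0.
So q_H = (162 - 2q_U)/4 and q_U = (131 - 2q_H)/4.
Substituting one into the other gives q_H = 193/6 and q_U = 50/3.

16.67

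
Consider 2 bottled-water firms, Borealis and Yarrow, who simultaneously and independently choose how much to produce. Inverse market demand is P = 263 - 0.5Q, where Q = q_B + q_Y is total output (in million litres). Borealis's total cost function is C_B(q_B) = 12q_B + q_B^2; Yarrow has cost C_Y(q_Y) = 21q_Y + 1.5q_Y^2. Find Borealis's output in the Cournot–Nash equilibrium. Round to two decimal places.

75.15

Borealis's profit: π_B = (263 - 0.5Q)q_B - (12q_B + q_B²). Setting ∂π_B/∂q_B = 0: 251 - 3q_B - (1/2)(q_Y) = 0.
Yarrow's first-order condition: 242 - 4q_Y - (1/2)(q_B) = 0.
Rearranging gives the reaction functions q_B = (251 - (1/2)q_Y)/3 and q_Y = (242 - (1/2)q_B)/4.
Solving the pair: q_B = 75.1489, q_Y = 51.1064.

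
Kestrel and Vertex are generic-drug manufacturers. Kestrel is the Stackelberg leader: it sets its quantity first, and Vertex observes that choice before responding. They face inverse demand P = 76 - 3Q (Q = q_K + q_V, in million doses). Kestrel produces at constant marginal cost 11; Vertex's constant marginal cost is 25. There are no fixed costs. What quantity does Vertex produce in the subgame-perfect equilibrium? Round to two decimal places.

1.92

The follower Vertex best-responds to any q_K: π_V = (76 - 3Q)q_V - 25q_V.
Setting the follower's marginal profit to zero, 51 - 3q_K - 6q_V = 0, i.e. q_V = (51 - 3q_K)/6.
The leader anticipates this reaction. Substituting into P = 76 - 3Q gives P = 101/2 - (3/2)q_K, so π_K = (101/2 - (3/2)q_K)q_K - 11q_K.
The leader's first-order condition 79/2 - 3q_K = 0 yields q_K = 79/6.
Then q_V = (51 - 3·(79/6))/6 = 23/12.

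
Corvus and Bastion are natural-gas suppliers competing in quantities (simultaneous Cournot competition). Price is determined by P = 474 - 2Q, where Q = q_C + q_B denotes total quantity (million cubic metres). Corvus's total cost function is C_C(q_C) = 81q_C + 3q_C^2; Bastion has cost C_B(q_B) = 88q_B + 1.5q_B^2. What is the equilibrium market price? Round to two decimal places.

320.88

Corvus's profit: π_C = (474 - 2Q)q_C - (81q_C + 3q_C²). Setting ∂π_C/∂q_C = 0: 393 - 10q_C - 2(q_B) = 0.
Bastion's profit: π_B = (474 - 2Q)q_B - (88q_B + (3/2)q_B²). Setting ∂π_B/∂q_B = 0: 386 - 7q_B - 2(q_C) = 0.
Rearranging gives the reaction functions q_C = (393 - 2q_B)/10 and q_B = (386 - 2q_C)/7.
Solving the pair: q_C = 1979/66, q_B = 1537/33.
Total output Q = 76.5606, so price P = 474 - 2·76.5606 = 320.8788.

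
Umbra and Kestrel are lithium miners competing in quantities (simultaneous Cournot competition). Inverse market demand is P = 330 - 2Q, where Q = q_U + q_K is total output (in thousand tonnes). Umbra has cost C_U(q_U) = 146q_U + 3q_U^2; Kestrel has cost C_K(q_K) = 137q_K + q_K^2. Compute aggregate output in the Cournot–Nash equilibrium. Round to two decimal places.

40.71

Umbra's profit: π_U = (330 - 2Q)q_U - (146q_U + 3q_U²). Setting ∂π_U/∂q_U = 0: 184 - 10q_U - 2(q_K) = 0.
Kestrel's first-order condition: 193 - 6q_K - 2(q_U) = 0.
Best responses: q_U = (184 - 2q_K)/10, q_K = (193 - 2q_U)/6.
Substituting one into the other gives q_U = 359/28 and q_K = 781/28.
Total output Q = 359/28 + 781/28 = 285/7.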